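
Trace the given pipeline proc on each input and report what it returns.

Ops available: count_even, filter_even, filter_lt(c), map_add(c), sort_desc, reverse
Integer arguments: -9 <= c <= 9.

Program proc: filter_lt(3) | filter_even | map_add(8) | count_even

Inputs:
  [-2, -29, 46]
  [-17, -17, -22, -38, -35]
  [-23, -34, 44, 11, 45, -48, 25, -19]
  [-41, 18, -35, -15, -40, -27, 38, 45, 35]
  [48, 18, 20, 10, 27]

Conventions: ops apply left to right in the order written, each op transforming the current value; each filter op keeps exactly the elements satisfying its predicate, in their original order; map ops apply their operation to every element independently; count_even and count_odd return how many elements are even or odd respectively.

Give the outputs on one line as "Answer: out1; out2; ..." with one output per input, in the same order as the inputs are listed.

Execution, op by op:
  [-2, -29, 46] -> [-2, -29] -> [-2] -> [6] -> 1
  [-17, -17, -22, -38, -35] -> [-17, -17, -22, -38, -35] -> [-22, -38] -> [-14, -30] -> 2
  [-23, -34, 44, 11, 45, -48, 25, -19] -> [-23, -34, -48, -19] -> [-34, -48] -> [-26, -40] -> 2
  [-41, 18, -35, -15, -40, -27, 38, 45, 35] -> [-41, -35, -15, -40, -27] -> [-40] -> [-32] -> 1
  [48, 18, 20, 10, 27] -> [] -> [] -> [] -> 0

1; 2; 2; 1; 0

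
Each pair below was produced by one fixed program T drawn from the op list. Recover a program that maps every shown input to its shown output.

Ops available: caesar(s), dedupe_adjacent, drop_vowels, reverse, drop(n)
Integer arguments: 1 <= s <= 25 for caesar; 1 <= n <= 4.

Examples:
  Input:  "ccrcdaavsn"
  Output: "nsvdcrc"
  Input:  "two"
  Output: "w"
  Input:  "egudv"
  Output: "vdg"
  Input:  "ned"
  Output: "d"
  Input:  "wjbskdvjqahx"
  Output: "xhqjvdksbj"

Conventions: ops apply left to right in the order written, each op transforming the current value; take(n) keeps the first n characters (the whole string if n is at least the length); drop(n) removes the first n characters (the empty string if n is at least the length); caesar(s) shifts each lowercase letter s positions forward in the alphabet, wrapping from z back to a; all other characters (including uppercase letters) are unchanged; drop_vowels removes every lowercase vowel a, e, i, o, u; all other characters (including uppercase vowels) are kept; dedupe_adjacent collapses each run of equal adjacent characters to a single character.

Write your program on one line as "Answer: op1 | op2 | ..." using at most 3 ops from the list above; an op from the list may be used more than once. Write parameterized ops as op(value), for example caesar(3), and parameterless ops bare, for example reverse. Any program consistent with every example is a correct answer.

drop(1) | drop_vowels | reverse

Check, running the answer program on each example:
  "ccrcdaavsn" -> "crcdaavsn" -> "crcdvsn" -> "nsvdcrc"
  "two" -> "wo" -> "w" -> "w"
  "egudv" -> "gudv" -> "gdv" -> "vdg"
  "ned" -> "ed" -> "d" -> "d"
  "wjbskdvjqahx" -> "jbskdvjqahx" -> "jbskdvjqhx" -> "xhqjvdksbj"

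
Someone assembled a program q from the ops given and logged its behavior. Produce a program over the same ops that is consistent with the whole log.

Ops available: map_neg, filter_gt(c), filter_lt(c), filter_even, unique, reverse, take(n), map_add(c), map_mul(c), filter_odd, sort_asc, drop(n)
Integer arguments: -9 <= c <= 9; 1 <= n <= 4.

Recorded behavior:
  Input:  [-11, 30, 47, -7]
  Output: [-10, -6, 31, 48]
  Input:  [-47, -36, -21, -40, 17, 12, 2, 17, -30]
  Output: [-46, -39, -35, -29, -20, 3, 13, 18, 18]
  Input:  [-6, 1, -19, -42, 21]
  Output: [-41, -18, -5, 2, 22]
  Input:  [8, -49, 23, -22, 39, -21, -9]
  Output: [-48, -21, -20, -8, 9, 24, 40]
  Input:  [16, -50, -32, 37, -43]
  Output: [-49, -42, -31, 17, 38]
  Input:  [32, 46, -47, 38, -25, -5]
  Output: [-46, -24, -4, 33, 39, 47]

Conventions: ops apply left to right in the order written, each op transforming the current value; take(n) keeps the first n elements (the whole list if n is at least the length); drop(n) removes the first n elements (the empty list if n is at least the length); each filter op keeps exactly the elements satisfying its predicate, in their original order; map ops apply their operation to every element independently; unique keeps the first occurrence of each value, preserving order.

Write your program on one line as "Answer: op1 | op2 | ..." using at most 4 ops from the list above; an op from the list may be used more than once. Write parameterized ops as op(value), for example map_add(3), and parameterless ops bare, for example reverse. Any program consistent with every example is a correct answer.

sort_asc | map_add(-8) | map_add(4) | map_add(5)

Check, running the answer program on each example:
  [-11, 30, 47, -7] -> [-11, -7, 30, 47] -> [-19, -15, 22, 39] -> [-15, -11, 26, 43] -> [-10, -6, 31, 48]
  [-47, -36, -21, -40, 17, 12, 2, 17, -30] -> [-47, -40, -36, -30, -21, 2, 12, 17, 17] -> [-55, -48, -44, -38, -29, -6, 4, 9, 9] -> [-51, -44, -40, -34, -25, -2, 8, 13, 13] -> [-46, -39, -35, -29, -20, 3, 13, 18, 18]
  [-6, 1, -19, -42, 21] -> [-42, -19, -6, 1, 21] -> [-50, -27, -14, -7, 13] -> [-46, -23, -10, -3, 17] -> [-41, -18, -5, 2, 22]
  [8, -49, 23, -22, 39, -21, -9] -> [-49, -22, -21, -9, 8, 23, 39] -> [-57, -30, -29, -17, 0, 15, 31] -> [-53, -26, -25, -13, 4, 19, 35] -> [-48, -21, -20, -8, 9, 24, 40]
  [16, -50, -32, 37, -43] -> [-50, -43, -32, 16, 37] -> [-58, -51, -40, 8, 29] -> [-54, -47, -36, 12, 33] -> [-49, -42, -31, 17, 38]
  [32, 46, -47, 38, -25, -5] -> [-47, -25, -5, 32, 38, 46] -> [-55, -33, -13, 24, 30, 38] -> [-51, -29, -9, 28, 34, 42] -> [-46, -24, -4, 33, 39, 47]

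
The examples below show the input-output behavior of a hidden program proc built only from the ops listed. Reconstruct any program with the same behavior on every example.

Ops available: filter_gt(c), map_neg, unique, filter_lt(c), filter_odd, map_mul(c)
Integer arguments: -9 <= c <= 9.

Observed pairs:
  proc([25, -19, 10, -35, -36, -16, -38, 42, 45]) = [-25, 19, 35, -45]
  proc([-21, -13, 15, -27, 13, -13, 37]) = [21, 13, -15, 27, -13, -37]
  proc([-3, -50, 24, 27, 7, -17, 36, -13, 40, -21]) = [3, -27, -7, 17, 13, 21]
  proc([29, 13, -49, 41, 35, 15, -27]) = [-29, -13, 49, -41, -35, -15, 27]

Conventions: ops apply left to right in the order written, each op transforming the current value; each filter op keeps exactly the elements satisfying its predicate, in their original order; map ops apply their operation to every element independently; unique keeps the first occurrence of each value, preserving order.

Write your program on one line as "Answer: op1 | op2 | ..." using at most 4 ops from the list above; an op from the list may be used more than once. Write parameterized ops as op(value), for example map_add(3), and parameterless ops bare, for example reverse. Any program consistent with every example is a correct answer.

filter_odd | unique | map_neg

Check, running the answer program on each example:
  [25, -19, 10, -35, -36, -16, -38, 42, 45] -> [25, -19, -35, 45] -> [25, -19, -35, 45] -> [-25, 19, 35, -45]
  [-21, -13, 15, -27, 13, -13, 37] -> [-21, -13, 15, -27, 13, -13, 37] -> [-21, -13, 15, -27, 13, 37] -> [21, 13, -15, 27, -13, -37]
  [-3, -50, 24, 27, 7, -17, 36, -13, 40, -21] -> [-3, 27, 7, -17, -13, -21] -> [-3, 27, 7, -17, -13, -21] -> [3, -27, -7, 17, 13, 21]
  [29, 13, -49, 41, 35, 15, -27] -> [29, 13, -49, 41, 35, 15, -27] -> [29, 13, -49, 41, 35, 15, -27] -> [-29, -13, 49, -41, -35, -15, 27]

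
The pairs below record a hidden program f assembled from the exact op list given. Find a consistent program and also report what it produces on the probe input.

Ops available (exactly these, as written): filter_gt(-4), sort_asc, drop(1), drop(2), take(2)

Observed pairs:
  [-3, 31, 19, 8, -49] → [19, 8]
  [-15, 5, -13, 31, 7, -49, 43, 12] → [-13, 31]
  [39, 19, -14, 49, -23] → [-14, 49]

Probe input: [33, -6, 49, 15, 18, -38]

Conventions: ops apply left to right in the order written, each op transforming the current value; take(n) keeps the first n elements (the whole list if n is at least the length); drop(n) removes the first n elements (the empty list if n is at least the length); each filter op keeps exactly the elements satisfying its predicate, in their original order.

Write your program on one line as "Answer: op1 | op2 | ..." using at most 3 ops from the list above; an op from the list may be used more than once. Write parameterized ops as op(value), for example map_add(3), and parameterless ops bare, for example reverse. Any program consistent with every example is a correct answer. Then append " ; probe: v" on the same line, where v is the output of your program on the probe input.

drop(2) | take(2) ; probe: [49, 15]

Check, running the answer program on each example:
  [-3, 31, 19, 8, -49] -> [19, 8, -49] -> [19, 8]
  [-15, 5, -13, 31, 7, -49, 43, 12] -> [-13, 31, 7, -49, 43, 12] -> [-13, 31]
  [39, 19, -14, 49, -23] -> [-14, 49, -23] -> [-14, 49]
  probe: [33, -6, 49, 15, 18, -38] -> [49, 15, 18, -38] -> [49, 15]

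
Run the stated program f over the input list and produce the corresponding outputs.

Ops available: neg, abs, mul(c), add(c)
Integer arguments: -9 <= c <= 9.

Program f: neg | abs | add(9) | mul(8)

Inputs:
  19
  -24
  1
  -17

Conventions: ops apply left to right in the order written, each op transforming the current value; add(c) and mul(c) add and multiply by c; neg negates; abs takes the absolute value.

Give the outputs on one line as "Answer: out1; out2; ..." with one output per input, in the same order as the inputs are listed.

Execution, op by op:
  19 -> -19 -> 19 -> 28 -> 224
  -24 -> 24 -> 24 -> 33 -> 264
  1 -> -1 -> 1 -> 10 -> 80
  -17 -> 17 -> 17 -> 26 -> 208

224; 264; 80; 208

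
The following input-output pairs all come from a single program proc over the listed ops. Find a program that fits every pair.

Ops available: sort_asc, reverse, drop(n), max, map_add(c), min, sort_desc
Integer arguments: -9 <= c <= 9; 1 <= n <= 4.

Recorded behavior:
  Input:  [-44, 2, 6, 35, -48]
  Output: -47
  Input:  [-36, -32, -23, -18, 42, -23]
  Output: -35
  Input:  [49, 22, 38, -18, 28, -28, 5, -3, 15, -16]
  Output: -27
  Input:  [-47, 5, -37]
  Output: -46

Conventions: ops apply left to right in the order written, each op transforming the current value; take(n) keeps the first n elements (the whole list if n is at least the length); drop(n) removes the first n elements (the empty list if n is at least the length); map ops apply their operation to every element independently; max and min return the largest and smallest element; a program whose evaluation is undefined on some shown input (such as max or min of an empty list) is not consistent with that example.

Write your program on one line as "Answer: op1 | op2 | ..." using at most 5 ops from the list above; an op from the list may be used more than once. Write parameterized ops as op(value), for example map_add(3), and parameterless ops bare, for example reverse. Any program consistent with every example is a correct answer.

map_add(1) | sort_asc | sort_desc | min

Check, running the answer program on each example:
  [-44, 2, 6, 35, -48] -> [-43, 3, 7, 36, -47] -> [-47, -43, 3, 7, 36] -> [36, 7, 3, -43, -47] -> -47
  [-36, -32, -23, -18, 42, -23] -> [-35, -31, -22, -17, 43, -22] -> [-35, -31, -22, -22, -17, 43] -> [43, -17, -22, -22, -31, -35] -> -35
  [49, 22, 38, -18, 28, -28, 5, -3, 15, -16] -> [50, 23, 39, -17, 29, -27, 6, -2, 16, -15] -> [-27, -17, -15, -2, 6, 16, 23, 29, 39, 50] -> [50, 39, 29, 23, 16, 6, -2, -15, -17, -27] -> -27
  [-47, 5, -37] -> [-46, 6, -36] -> [-46, -36, 6] -> [6, -36, -46] -> -46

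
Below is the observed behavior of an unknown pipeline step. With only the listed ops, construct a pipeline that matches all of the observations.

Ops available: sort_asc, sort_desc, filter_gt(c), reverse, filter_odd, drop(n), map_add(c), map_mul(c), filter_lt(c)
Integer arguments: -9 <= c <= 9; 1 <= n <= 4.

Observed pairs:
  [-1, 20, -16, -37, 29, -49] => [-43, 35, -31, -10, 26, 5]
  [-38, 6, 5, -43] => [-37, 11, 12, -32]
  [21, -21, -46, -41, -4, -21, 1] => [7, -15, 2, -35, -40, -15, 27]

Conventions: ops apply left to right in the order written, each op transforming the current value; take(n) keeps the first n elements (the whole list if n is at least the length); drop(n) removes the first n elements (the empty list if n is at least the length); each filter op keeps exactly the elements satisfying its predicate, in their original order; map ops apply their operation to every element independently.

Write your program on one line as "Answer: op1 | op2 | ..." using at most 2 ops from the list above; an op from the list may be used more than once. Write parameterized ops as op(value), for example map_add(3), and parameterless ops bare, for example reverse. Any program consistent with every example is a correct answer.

map_add(6) | reverse

Check, running the answer program on each example:
  [-1, 20, -16, -37, 29, -49] -> [5, 26, -10, -31, 35, -43] -> [-43, 35, -31, -10, 26, 5]
  [-38, 6, 5, -43] -> [-32, 12, 11, -37] -> [-37, 11, 12, -32]
  [21, -21, -46, -41, -4, -21, 1] -> [27, -15, -40, -35, 2, -15, 7] -> [7, -15, 2, -35, -40, -15, 27]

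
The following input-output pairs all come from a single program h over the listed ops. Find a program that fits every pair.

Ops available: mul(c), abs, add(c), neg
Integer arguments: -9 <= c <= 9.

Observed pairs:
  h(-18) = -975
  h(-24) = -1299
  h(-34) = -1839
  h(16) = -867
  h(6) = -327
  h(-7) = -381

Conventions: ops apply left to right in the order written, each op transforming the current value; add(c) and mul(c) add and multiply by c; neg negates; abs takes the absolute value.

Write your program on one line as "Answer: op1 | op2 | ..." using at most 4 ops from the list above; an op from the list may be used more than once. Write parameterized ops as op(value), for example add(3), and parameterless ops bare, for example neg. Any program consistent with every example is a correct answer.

mul(-9) | abs | mul(-6) | add(-3)

Check, running the answer program on each example:
  -18 -> 162 -> 162 -> -972 -> -975
  -24 -> 216 -> 216 -> -1296 -> -1299
  -34 -> 306 -> 306 -> -1836 -> -1839
  16 -> -144 -> 144 -> -864 -> -867
  6 -> -54 -> 54 -> -324 -> -327
  -7 -> 63 -> 63 -> -378 -> -381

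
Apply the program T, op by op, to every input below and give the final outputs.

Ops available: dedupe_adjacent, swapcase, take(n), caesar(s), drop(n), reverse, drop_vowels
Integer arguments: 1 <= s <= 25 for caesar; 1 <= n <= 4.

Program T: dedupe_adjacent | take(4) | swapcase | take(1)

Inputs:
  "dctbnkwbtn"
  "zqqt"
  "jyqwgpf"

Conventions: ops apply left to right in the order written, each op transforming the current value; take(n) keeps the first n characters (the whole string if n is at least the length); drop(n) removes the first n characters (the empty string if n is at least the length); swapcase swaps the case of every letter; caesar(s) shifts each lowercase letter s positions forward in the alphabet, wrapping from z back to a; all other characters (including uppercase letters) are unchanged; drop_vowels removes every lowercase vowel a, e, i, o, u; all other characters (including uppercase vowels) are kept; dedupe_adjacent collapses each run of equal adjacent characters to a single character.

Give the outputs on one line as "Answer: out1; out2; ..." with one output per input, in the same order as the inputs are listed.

"D"; "Z"; "J"

Execution, op by op:
  "dctbnkwbtn" -> "dctbnkwbtn" -> "dctb" -> "DCTB" -> "D"
  "zqqt" -> "zqt" -> "zqt" -> "ZQT" -> "Z"
  "jyqwgpf" -> "jyqwgpf" -> "jyqw" -> "JYQW" -> "J"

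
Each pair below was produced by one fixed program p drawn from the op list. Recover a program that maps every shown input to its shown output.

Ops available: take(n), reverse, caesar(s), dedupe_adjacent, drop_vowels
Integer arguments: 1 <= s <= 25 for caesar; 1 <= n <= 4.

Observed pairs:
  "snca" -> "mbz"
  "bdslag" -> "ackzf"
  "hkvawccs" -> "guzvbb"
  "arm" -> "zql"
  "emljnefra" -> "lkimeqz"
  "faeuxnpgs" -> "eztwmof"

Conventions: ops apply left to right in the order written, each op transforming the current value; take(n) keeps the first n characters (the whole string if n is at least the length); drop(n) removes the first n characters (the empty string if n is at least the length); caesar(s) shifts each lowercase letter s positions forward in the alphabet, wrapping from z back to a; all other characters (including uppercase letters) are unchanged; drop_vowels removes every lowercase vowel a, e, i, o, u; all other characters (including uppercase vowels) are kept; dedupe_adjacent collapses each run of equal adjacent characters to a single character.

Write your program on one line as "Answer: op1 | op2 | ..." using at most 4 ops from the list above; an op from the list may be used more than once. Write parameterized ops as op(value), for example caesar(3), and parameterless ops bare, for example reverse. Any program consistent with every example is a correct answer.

caesar(16) | drop_vowels | caesar(11) | caesar(24)

Check, running the answer program on each example:
  "snca" -> "idsq" -> "dsq" -> "odb" -> "mbz"
  "bdslag" -> "rtibqw" -> "rtbqw" -> "cembh" -> "ackzf"
  "hkvawccs" -> "xalqmssi" -> "xlqmss" -> "iwbxdd" -> "guzvbb"
  "arm" -> "qhc" -> "qhc" -> "bsn" -> "zql"
  "emljnefra" -> "ucbzduvhq" -> "cbzdvhq" -> "nmkogsb" -> "lkimeqz"
  "faeuxnpgs" -> "vqukndfwi" -> "vqkndfw" -> "gbvyoqh" -> "eztwmof"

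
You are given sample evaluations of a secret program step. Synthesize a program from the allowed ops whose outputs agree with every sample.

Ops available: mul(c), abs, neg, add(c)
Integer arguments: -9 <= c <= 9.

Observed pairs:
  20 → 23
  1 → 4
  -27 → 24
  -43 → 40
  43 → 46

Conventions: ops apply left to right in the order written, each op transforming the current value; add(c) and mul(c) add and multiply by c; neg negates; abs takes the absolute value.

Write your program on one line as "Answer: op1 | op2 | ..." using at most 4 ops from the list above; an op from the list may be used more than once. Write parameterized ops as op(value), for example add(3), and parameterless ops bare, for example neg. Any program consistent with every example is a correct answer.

neg | add(-3) | abs

Check, running the answer program on each example:
  20 -> -20 -> -23 -> 23
  1 -> -1 -> -4 -> 4
  -27 -> 27 -> 24 -> 24
  -43 -> 43 -> 40 -> 40
  43 -> -43 -> -46 -> 46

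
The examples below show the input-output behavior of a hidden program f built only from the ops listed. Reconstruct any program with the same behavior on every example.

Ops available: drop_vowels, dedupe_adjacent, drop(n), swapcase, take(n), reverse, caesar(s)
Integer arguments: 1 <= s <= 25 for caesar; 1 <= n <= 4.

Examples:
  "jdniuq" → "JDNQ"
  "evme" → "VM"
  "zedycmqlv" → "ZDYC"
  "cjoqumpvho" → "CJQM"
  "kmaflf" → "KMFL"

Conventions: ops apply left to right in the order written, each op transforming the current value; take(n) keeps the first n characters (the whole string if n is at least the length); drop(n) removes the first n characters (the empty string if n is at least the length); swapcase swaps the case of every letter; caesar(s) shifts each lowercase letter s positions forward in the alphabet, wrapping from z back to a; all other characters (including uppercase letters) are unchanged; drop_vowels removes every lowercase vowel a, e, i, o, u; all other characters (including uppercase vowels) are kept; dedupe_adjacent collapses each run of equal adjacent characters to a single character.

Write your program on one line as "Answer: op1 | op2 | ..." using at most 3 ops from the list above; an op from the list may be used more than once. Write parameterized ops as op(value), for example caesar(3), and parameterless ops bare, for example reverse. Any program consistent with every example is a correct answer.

drop_vowels | take(4) | swapcase

Check, running the answer program on each example:
  "jdniuq" -> "jdnq" -> "jdnq" -> "JDNQ"
  "evme" -> "vm" -> "vm" -> "VM"
  "zedycmqlv" -> "zdycmqlv" -> "zdyc" -> "ZDYC"
  "cjoqumpvho" -> "cjqmpvh" -> "cjqm" -> "CJQM"
  "kmaflf" -> "kmflf" -> "kmfl" -> "KMFL"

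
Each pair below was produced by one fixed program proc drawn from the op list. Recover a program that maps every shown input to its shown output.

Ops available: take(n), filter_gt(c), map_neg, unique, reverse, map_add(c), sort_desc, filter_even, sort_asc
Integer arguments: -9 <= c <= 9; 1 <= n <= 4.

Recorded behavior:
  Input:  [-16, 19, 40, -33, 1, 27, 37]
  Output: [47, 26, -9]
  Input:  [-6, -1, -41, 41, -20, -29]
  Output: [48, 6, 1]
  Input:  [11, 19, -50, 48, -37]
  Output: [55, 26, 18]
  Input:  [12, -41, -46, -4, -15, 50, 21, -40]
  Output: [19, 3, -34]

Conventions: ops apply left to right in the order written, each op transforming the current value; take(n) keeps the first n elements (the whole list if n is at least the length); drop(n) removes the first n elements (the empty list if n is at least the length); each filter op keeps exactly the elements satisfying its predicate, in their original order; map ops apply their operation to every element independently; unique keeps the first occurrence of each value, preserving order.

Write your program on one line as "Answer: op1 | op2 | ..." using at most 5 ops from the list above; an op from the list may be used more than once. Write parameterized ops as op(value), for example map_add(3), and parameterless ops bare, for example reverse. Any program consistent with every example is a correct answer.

take(4) | reverse | map_add(7) | sort_desc | take(3)

Check, running the answer program on each example:
  [-16, 19, 40, -33, 1, 27, 37] -> [-16, 19, 40, -33] -> [-33, 40, 19, -16] -> [-26, 47, 26, -9] -> [47, 26, -9, -26] -> [47, 26, -9]
  [-6, -1, -41, 41, -20, -29] -> [-6, -1, -41, 41] -> [41, -41, -1, -6] -> [48, -34, 6, 1] -> [48, 6, 1, -34] -> [48, 6, 1]
  [11, 19, -50, 48, -37] -> [11, 19, -50, 48] -> [48, -50, 19, 11] -> [55, -43, 26, 18] -> [55, 26, 18, -43] -> [55, 26, 18]
  [12, -41, -46, -4, -15, 50, 21, -40] -> [12, -41, -46, -4] -> [-4, -46, -41, 12] -> [3, -39, -34, 19] -> [19, 3, -34, -39] -> [19, 3, -34]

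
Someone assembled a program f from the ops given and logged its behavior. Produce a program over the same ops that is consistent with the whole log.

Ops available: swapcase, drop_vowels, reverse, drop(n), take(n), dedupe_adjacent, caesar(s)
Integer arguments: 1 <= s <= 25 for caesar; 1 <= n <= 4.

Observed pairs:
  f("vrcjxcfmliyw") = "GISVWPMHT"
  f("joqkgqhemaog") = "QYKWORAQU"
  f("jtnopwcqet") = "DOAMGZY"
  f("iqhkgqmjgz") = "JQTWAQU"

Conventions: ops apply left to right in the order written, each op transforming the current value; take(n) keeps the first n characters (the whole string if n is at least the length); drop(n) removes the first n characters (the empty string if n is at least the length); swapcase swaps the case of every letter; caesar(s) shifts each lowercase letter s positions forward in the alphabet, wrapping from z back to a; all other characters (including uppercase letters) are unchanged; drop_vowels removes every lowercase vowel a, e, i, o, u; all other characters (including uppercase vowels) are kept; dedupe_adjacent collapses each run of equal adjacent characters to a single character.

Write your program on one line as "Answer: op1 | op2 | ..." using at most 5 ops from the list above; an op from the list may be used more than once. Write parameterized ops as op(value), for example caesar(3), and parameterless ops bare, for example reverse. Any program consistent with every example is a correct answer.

drop(2) | drop(1) | caesar(10) | reverse | swapcase

Check, running the answer program on each example:
  "vrcjxcfmliyw" -> "cjxcfmliyw" -> "jxcfmliyw" -> "thmpwvsig" -> "gisvwpmht" -> "GISVWPMHT"
  "joqkgqhemaog" -> "qkgqhemaog" -> "kgqhemaog" -> "uqarowkyq" -> "qykworaqu" -> "QYKWORAQU"
  "jtnopwcqet" -> "nopwcqet" -> "opwcqet" -> "yzgmaod" -> "doamgzy" -> "DOAMGZY"
  "iqhkgqmjgz" -> "hkgqmjgz" -> "kgqmjgz" -> "uqawtqj" -> "jqtwaqu" -> "JQTWAQU"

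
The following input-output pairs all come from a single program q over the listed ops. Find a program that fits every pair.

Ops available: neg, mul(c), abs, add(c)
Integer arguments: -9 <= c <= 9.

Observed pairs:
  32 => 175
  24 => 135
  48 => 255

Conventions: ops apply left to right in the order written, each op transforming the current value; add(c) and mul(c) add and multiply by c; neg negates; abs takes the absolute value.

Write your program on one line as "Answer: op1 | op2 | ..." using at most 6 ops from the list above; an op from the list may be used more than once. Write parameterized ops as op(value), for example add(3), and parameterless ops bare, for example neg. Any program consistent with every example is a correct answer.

add(2) | mul(5) | add(1) | add(-4) | add(8)

Check, running the answer program on each example:
  32 -> 34 -> 170 -> 171 -> 167 -> 175
  24 -> 26 -> 130 -> 131 -> 127 -> 135
  48 -> 50 -> 250 -> 251 -> 247 -> 255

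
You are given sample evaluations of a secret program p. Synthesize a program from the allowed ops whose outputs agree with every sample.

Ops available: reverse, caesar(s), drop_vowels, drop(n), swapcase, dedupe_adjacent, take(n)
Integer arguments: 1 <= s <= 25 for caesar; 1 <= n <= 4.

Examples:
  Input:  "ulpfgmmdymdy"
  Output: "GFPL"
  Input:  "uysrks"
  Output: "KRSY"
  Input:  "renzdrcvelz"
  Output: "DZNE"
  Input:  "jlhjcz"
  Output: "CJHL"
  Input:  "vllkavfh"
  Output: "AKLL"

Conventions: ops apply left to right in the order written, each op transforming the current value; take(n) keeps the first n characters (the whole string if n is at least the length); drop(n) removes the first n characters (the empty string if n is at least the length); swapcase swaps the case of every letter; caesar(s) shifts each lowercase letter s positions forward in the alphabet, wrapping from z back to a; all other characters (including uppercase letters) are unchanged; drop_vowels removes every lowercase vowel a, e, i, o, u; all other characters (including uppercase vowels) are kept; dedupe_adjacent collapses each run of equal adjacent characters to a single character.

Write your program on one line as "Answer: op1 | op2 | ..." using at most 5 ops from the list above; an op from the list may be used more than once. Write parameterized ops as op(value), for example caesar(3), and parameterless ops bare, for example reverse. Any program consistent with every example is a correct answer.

drop(1) | take(4) | swapcase | reverse

Check, running the answer program on each example:
  "ulpfgmmdymdy" -> "lpfgmmdymdy" -> "lpfg" -> "LPFG" -> "GFPL"
  "uysrks" -> "ysrks" -> "ysrk" -> "YSRK" -> "KRSY"
  "renzdrcvelz" -> "enzdrcvelz" -> "enzd" -> "ENZD" -> "DZNE"
  "jlhjcz" -> "lhjcz" -> "lhjc" -> "LHJC" -> "CJHL"
  "vllkavfh" -> "llkavfh" -> "llka" -> "LLKA" -> "AKLL"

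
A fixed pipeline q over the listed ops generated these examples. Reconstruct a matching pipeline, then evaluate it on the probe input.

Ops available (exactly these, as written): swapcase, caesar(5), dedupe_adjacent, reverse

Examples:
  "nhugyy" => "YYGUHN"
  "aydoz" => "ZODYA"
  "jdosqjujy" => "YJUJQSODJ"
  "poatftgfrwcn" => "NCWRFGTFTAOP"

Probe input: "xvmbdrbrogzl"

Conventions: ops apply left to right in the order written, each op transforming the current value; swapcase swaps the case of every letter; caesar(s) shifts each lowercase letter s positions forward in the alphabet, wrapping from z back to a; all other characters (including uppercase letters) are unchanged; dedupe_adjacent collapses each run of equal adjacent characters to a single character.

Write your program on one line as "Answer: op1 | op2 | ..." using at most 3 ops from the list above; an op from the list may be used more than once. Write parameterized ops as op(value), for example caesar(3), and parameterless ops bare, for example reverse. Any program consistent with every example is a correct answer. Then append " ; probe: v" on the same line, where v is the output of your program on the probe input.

reverse | swapcase ; probe: "LZGORBRDBMVX"

Check, running the answer program on each example:
  "nhugyy" -> "yyguhn" -> "YYGUHN"
  "aydoz" -> "zodya" -> "ZODYA"
  "jdosqjujy" -> "yjujqsodj" -> "YJUJQSODJ"
  "poatftgfrwcn" -> "ncwrfgtftaop" -> "NCWRFGTFTAOP"
  probe: "xvmbdrbrogzl" -> "lzgorbrdbmvx" -> "LZGORBRDBMVX"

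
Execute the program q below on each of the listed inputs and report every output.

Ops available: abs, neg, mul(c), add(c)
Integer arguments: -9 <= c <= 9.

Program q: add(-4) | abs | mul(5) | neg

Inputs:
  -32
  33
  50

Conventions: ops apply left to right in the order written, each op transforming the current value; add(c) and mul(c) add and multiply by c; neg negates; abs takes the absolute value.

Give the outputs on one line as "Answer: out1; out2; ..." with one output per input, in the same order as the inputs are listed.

-180; -145; -230

Execution, op by op:
  -32 -> -36 -> 36 -> 180 -> -180
  33 -> 29 -> 29 -> 145 -> -145
  50 -> 46 -> 46 -> 230 -> -230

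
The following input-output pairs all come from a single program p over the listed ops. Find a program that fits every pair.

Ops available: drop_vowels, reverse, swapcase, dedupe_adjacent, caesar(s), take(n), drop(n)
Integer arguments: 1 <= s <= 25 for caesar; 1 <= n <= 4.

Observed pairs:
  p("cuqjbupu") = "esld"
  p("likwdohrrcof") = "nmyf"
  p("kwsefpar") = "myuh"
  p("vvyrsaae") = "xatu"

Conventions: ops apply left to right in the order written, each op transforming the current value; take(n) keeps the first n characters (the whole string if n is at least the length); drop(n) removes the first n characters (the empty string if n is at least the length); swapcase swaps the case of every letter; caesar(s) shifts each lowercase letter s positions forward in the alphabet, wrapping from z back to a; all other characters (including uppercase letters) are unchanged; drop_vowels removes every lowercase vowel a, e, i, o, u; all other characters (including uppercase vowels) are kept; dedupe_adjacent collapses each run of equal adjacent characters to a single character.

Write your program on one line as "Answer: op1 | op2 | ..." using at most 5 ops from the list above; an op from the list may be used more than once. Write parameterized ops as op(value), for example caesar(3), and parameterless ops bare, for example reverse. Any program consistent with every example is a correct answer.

dedupe_adjacent | drop_vowels | take(4) | caesar(2)

Check, running the answer program on each example:
  "cuqjbupu" -> "cuqjbupu" -> "cqjbp" -> "cqjb" -> "esld"
  "likwdohrrcof" -> "likwdohrcof" -> "lkwdhrcf" -> "lkwd" -> "nmyf"
  "kwsefpar" -> "kwsefpar" -> "kwsfpr" -> "kwsf" -> "myuh"
  "vvyrsaae" -> "vyrsae" -> "vyrs" -> "vyrs" -> "xatu"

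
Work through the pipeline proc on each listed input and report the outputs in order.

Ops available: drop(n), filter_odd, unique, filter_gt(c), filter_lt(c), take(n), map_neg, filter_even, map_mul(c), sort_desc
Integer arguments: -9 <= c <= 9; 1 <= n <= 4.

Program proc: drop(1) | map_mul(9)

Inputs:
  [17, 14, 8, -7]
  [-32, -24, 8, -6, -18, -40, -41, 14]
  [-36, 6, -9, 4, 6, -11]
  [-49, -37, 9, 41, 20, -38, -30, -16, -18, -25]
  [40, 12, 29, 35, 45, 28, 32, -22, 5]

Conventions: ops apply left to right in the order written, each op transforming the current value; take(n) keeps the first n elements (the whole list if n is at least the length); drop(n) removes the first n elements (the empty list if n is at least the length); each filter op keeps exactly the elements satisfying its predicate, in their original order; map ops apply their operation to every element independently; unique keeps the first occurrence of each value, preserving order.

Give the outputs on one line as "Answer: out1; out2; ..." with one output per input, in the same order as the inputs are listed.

Execution, op by op:
  [17, 14, 8, -7] -> [14, 8, -7] -> [126, 72, -63]
  [-32, -24, 8, -6, -18, -40, -41, 14] -> [-24, 8, -6, -18, -40, -41, 14] -> [-216, 72, -54, -162, -360, -369, 126]
  [-36, 6, -9, 4, 6, -11] -> [6, -9, 4, 6, -11] -> [54, -81, 36, 54, -99]
  [-49, -37, 9, 41, 20, -38, -30, -16, -18, -25] -> [-37, 9, 41, 20, -38, -30, -16, -18, -25] -> [-333, 81, 369, 180, -342, -270, -144, -162, -225]
  [40, 12, 29, 35, 45, 28, 32, -22, 5] -> [12, 29, 35, 45, 28, 32, -22, 5] -> [108, 261, 315, 405, 252, 288, -198, 45]

[126, 72, -63]; [-216, 72, -54, -162, -360, -369, 126]; [54, -81, 36, 54, -99]; [-333, 81, 369, 180, -342, -270, -144, -162, -225]; [108, 261, 315, 405, 252, 288, -198, 45]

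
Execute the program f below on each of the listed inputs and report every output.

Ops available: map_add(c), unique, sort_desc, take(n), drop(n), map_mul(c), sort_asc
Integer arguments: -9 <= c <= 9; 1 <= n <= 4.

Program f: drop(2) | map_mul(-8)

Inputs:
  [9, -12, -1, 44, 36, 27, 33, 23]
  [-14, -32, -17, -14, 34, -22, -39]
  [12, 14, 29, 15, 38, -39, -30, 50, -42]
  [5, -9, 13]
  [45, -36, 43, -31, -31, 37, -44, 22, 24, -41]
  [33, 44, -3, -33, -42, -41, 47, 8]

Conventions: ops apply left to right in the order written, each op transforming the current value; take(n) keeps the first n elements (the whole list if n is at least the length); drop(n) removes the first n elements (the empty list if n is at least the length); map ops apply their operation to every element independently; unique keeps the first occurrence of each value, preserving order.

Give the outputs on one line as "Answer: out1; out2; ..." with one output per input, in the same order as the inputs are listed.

[8, -352, -288, -216, -264, -184]; [136, 112, -272, 176, 312]; [-232, -120, -304, 312, 240, -400, 336]; [-104]; [-344, 248, 248, -296, 352, -176, -192, 328]; [24, 264, 336, 328, -376, -64]

Execution, op by op:
  [9, -12, -1, 44, 36, 27, 33, 23] -> [-1, 44, 36, 27, 33, 23] -> [8, -352, -288, -216, -264, -184]
  [-14, -32, -17, -14, 34, -22, -39] -> [-17, -14, 34, -22, -39] -> [136, 112, -272, 176, 312]
  [12, 14, 29, 15, 38, -39, -30, 50, -42] -> [29, 15, 38, -39, -30, 50, -42] -> [-232, -120, -304, 312, 240, -400, 336]
  [5, -9, 13] -> [13] -> [-104]
  [45, -36, 43, -31, -31, 37, -44, 22, 24, -41] -> [43, -31, -31, 37, -44, 22, 24, -41] -> [-344, 248, 248, -296, 352, -176, -192, 328]
  [33, 44, -3, -33, -42, -41, 47, 8] -> [-3, -33, -42, -41, 47, 8] -> [24, 264, 336, 328, -376, -64]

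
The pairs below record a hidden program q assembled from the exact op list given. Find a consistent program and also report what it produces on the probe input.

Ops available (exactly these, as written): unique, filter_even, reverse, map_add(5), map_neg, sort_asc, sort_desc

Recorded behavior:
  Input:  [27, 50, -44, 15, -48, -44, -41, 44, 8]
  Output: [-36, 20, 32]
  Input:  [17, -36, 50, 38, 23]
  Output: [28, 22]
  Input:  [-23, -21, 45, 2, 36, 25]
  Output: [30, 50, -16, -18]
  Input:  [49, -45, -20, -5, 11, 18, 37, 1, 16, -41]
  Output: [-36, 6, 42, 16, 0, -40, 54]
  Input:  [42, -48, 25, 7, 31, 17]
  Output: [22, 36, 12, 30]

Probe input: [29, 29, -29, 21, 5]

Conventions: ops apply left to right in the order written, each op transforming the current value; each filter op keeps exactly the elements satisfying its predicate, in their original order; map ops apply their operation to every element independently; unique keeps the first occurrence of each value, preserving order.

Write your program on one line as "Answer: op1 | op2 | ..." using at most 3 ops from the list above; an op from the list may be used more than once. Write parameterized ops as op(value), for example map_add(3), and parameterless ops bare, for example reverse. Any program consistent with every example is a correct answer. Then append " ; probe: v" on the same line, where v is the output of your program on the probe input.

map_add(5) | filter_even | reverse ; probe: [10, 26, -24, 34, 34]

Check, running the answer program on each example:
  [27, 50, -44, 15, -48, -44, -41, 44, 8] -> [32, 55, -39, 20, -43, -39, -36, 49, 13] -> [32, 20, -36] -> [-36, 20, 32]
  [17, -36, 50, 38, 23] -> [22, -31, 55, 43, 28] -> [22, 28] -> [28, 22]
  [-23, -21, 45, 2, 36, 25] -> [-18, -16, 50, 7, 41, 30] -> [-18, -16, 50, 30] -> [30, 50, -16, -18]
  [49, -45, -20, -5, 11, 18, 37, 1, 16, -41] -> [54, -40, -15, 0, 16, 23, 42, 6, 21, -36] -> [54, -40, 0, 16, 42, 6, -36] -> [-36, 6, 42, 16, 0, -40, 54]
  [42, -48, 25, 7, 31, 17] -> [47, -43, 30, 12, 36, 22] -> [30, 12, 36, 22] -> [22, 36, 12, 30]
  probe: [29, 29, -29, 21, 5] -> [34, 34, -24, 26, 10] -> [34, 34, -24, 26, 10] -> [10, 26, -24, 34, 34]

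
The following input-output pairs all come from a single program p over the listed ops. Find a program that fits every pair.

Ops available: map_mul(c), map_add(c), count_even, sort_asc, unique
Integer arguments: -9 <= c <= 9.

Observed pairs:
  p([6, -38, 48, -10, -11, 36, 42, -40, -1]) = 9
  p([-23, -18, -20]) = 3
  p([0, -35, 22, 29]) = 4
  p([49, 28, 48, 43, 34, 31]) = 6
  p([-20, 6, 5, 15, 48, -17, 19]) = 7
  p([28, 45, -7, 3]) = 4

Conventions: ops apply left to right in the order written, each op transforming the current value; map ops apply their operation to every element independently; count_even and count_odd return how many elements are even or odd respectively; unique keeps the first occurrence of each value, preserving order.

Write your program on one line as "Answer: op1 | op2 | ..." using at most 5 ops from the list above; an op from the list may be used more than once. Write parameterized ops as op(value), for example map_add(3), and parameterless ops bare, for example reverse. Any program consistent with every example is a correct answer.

map_mul(3) | map_add(-9) | map_mul(4) | map_add(4) | count_even

Check, running the answer program on each example:
  [6, -38, 48, -10, -11, 36, 42, -40, -1] -> [18, -114, 144, -30, -33, 108, 126, -120, -3] -> [9, -123, 135, -39, -42, 99, 117, -129, -12] -> [36, -492, 540, -156, -168, 396, 468, -516, -48] -> [40, -488, 544, -152, -164, 400, 472, -512, -44] -> 9
  [-23, -18, -20] -> [-69, -54, -60] -> [-78, -63, -69] -> [-312, -252, -276] -> [-308, -248, -272] -> 3
  [0, -35, 22, 29] -> [0, -105, 66, 87] -> [-9, -114, 57, 78] -> [-36, -456, 228, 312] -> [-32, -452, 232, 316] -> 4
  [49, 28, 48, 43, 34, 31] -> [147, 84, 144, 129, 102, 93] -> [138, 75, 135, 120, 93, 84] -> [552, 300, 540, 480, 372, 336] -> [556, 304, 544, 484, 376, 340] -> 6
  [-20, 6, 5, 15, 48, -17, 19] -> [-60, 18, 15, 45, 144, -51, 57] -> [-69, 9, 6, 36, 135, -60, 48] -> [-276, 36, 24, 144, 540, -240, 192] -> [-272, 40, 28, 148, 544, -236, 196] -> 7
  [28, 45, -7, 3] -> [84, 135, -21, 9] -> [75, 126, -30, 0] -> [300, 504, -120, 0] -> [304, 508, -116, 4] -> 4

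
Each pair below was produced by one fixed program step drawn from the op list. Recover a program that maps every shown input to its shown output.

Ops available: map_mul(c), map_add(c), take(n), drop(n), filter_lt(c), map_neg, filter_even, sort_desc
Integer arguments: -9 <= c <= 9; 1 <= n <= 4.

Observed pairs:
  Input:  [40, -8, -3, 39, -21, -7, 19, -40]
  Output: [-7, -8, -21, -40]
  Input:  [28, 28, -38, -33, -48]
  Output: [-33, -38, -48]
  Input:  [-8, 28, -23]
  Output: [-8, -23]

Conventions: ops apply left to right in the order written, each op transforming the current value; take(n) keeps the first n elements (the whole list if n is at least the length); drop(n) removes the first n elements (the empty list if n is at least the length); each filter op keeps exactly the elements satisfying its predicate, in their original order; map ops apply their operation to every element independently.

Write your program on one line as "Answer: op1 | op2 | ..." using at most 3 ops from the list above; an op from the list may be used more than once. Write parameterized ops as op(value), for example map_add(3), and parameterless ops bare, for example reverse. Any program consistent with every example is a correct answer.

filter_lt(-6) | sort_desc

Check, running the answer program on each example:
  [40, -8, -3, 39, -21, -7, 19, -40] -> [-8, -21, -7, -40] -> [-7, -8, -21, -40]
  [28, 28, -38, -33, -48] -> [-38, -33, -48] -> [-33, -38, -48]
  [-8, 28, -23] -> [-8, -23] -> [-8, -23]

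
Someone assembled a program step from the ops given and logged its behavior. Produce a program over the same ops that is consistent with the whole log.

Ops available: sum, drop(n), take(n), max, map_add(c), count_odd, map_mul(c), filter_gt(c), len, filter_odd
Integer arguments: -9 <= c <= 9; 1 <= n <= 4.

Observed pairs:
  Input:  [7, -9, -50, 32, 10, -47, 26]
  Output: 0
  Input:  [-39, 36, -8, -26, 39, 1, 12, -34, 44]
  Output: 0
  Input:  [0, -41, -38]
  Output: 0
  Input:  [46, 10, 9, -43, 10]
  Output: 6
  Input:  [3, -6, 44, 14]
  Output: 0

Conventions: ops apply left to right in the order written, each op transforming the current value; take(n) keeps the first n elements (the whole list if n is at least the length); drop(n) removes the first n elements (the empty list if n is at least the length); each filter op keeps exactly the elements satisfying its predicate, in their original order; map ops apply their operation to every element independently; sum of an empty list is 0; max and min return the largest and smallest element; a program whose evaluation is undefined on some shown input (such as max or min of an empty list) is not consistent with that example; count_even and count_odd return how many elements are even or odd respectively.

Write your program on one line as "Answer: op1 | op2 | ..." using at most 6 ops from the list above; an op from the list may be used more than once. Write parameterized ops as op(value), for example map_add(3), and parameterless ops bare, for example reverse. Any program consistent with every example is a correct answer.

take(3) | filter_odd | map_add(-3) | filter_gt(5) | sum

Check, running the answer program on each example:
  [7, -9, -50, 32, 10, -47, 26] -> [7, -9, -50] -> [7, -9] -> [4, -12] -> [] -> 0
  [-39, 36, -8, -26, 39, 1, 12, -34, 44] -> [-39, 36, -8] -> [-39] -> [-42] -> [] -> 0
  [0, -41, -38] -> [0, -41, -38] -> [-41] -> [-44] -> [] -> 0
  [46, 10, 9, -43, 10] -> [46, 10, 9] -> [9] -> [6] -> [6] -> 6
  [3, -6, 44, 14] -> [3, -6, 44] -> [3] -> [0] -> [] -> 0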